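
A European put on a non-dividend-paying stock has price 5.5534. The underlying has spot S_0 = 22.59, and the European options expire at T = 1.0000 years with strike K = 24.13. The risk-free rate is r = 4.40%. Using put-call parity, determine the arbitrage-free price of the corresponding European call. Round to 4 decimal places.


Put-call parity: C - P = S_0 * exp(-qT) - K * exp(-rT).
S_0 * exp(-qT) = 22.5900 * 1.00000000 = 22.59000000
K * exp(-rT) = 24.1300 * 0.95695396 = 23.09129899
C = P + S*exp(-qT) - K*exp(-rT)
C = 5.5534 + 22.59000000 - 23.09129899 = 5.0521

Answer: Call price = 5.0521


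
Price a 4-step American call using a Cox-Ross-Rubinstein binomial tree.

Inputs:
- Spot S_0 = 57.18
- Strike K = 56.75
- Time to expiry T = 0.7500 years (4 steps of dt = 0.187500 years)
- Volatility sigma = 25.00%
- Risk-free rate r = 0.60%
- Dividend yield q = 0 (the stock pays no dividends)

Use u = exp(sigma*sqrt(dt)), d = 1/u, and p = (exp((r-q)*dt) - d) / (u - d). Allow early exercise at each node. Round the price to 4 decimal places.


Answer: Price = V(0,0) = 5.0323

Derivation:
dt = T/N = 0.187500
u = exp(sigma*sqrt(dt)) = 1.114330; d = 1/u = 0.897400
p = (exp((r-q)*dt) - d) / (u - d) = 0.478152
Discount per step: exp(-r*dt) = 0.998876
Stock lattice S(k, i) with i counting down-moves:
  k=0: S(0,0) = 57.1800
  k=1: S(1,0) = 63.7174; S(1,1) = 51.3134
  k=2: S(2,0) = 71.0022; S(2,1) = 57.1800; S(2,2) = 46.0486
  k=3: S(3,0) = 79.1198; S(3,1) = 63.7174; S(3,2) = 51.3134; S(3,3) = 41.3241
  k=4: S(4,0) = 88.1656; S(4,1) = 71.0022; S(4,2) = 57.1800; S(4,3) = 46.0486; S(4,4) = 37.0842
Terminal payoffs V(N, i) = max(S_T - K, 0):
  V(4,0) = 31.415602; V(4,1) = 14.252177; V(4,2) = 0.430000; V(4,3) = 0.000000; V(4,4) = 0.000000
Backward induction: V(k, i) = exp(-r*dt) * [p * V(k+1, i) + (1-p) * V(k+1, i+1)]; then take max(V_cont, immediate exercise) for American.
  V(3,0) = exp(-r*dt) * [p*31.415602 + (1-p)*14.252177] = 22.433652; exercise = 22.369844; V(3,0) = max -> 22.433652
  V(3,1) = exp(-r*dt) * [p*14.252177 + (1-p)*0.430000] = 7.031188; exercise = 6.967380; V(3,1) = max -> 7.031188
  V(3,2) = exp(-r*dt) * [p*0.430000 + (1-p)*0.000000] = 0.205374; exercise = 0.000000; V(3,2) = max -> 0.205374
  V(3,3) = exp(-r*dt) * [p*0.000000 + (1-p)*0.000000] = 0.000000; exercise = 0.000000; V(3,3) = max -> 0.000000
  V(2,0) = exp(-r*dt) * [p*22.433652 + (1-p)*7.031188] = 14.379721; exercise = 14.252177; V(2,0) = max -> 14.379721
  V(2,1) = exp(-r*dt) * [p*7.031188 + (1-p)*0.205374] = 3.465250; exercise = 0.430000; V(2,1) = max -> 3.465250
  V(2,2) = exp(-r*dt) * [p*0.205374 + (1-p)*0.000000] = 0.098090; exercise = 0.000000; V(2,2) = max -> 0.098090
  V(1,0) = exp(-r*dt) * [p*14.379721 + (1-p)*3.465250] = 8.674263; exercise = 6.967380; V(1,0) = max -> 8.674263
  V(1,1) = exp(-r*dt) * [p*3.465250 + (1-p)*0.098090] = 1.706184; exercise = 0.000000; V(1,1) = max -> 1.706184
  V(0,0) = exp(-r*dt) * [p*8.674263 + (1-p)*1.706184] = 5.032320; exercise = 0.430000; V(0,0) = max -> 5.032320


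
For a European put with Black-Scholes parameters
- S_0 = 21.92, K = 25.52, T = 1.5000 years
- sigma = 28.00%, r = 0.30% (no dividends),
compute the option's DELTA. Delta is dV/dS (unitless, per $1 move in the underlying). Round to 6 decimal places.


Answer: Delta = -0.602120

Derivation:
d1 = -0.2588381538; d2 = -0.6017667178
phi(d1) = 0.3857996336; exp(-qT) = 1.0000000000; exp(-rT) = 0.9955101098
N(-d1) = 0.6021199409
Delta = -exp(-qT) * N(-d1) = -1.0000000000 * 0.6021199409 = -0.602120


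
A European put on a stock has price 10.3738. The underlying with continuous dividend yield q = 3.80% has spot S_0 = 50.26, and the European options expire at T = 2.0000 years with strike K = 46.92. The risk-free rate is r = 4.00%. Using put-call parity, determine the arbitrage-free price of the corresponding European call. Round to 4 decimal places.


Answer: Call price = 13.6430

Derivation:
Put-call parity: C - P = S_0 * exp(-qT) - K * exp(-rT).
S_0 * exp(-qT) = 50.2600 * 0.92681621 = 46.58178254
K * exp(-rT) = 46.9200 * 0.92311635 = 43.31261897
C = P + S*exp(-qT) - K*exp(-rT)
C = 10.3738 + 46.58178254 - 43.31261897 = 13.6430


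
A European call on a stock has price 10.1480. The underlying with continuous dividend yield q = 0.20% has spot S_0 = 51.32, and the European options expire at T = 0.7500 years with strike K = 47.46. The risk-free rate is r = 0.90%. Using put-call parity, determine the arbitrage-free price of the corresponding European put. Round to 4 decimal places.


Put-call parity: C - P = S_0 * exp(-qT) - K * exp(-rT).
S_0 * exp(-qT) = 51.3200 * 0.99850112 = 51.24307771
K * exp(-rT) = 47.4600 * 0.99327273 = 47.14072377
P = C - S*exp(-qT) + K*exp(-rT)
P = 10.1480 - 51.24307771 + 47.14072377 = 6.0456

Answer: Put price = 6.0456


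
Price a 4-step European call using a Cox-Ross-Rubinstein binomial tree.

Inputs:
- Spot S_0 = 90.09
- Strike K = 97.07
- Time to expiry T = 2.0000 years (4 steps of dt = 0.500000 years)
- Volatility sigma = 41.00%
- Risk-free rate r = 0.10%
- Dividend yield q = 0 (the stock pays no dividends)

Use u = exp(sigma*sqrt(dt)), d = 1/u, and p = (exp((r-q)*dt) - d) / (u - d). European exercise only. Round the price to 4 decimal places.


Answer: Price = V(0,0) = 17.8981

Derivation:
dt = T/N = 0.500000
u = exp(sigma*sqrt(dt)) = 1.336312; d = 1/u = 0.748328
p = (exp((r-q)*dt) - d) / (u - d) = 0.428876
Discount per step: exp(-r*dt) = 0.999500
Stock lattice S(k, i) with i counting down-moves:
  k=0: S(0,0) = 90.0900
  k=1: S(1,0) = 120.3884; S(1,1) = 67.4169
  k=2: S(2,0) = 160.8765; S(2,1) = 90.0900; S(2,2) = 50.4499
  k=3: S(3,0) = 214.9812; S(3,1) = 120.3884; S(3,2) = 67.4169; S(3,3) = 37.7531
  k=4: S(4,0) = 287.2820; S(4,1) = 160.8765; S(4,2) = 90.0900; S(4,3) = 50.4499; S(4,4) = 28.2517
Terminal payoffs V(N, i) = max(S_T - K, 0):
  V(4,0) = 190.211994; V(4,1) = 63.806458; V(4,2) = 0.000000; V(4,3) = 0.000000; V(4,4) = 0.000000
Backward induction: V(k, i) = exp(-r*dt) * [p * V(k+1, i) + (1-p) * V(k+1, i+1)].
  V(3,0) = exp(-r*dt) * [p*190.211994 + (1-p)*63.806458] = 117.959708
  V(3,1) = exp(-r*dt) * [p*63.806458 + (1-p)*0.000000] = 27.351351
  V(3,2) = exp(-r*dt) * [p*0.000000 + (1-p)*0.000000] = 0.000000
  V(3,3) = exp(-r*dt) * [p*0.000000 + (1-p)*0.000000] = 0.000000
  V(2,0) = exp(-r*dt) * [p*117.959708 + (1-p)*27.351351] = 66.177963
  V(2,1) = exp(-r*dt) * [p*27.351351 + (1-p)*0.000000] = 11.724462
  V(2,2) = exp(-r*dt) * [p*0.000000 + (1-p)*0.000000] = 0.000000
  V(1,0) = exp(-r*dt) * [p*66.177963 + (1-p)*11.724462] = 35.060702
  V(1,1) = exp(-r*dt) * [p*11.724462 + (1-p)*0.000000] = 5.025822
  V(0,0) = exp(-r*dt) * [p*35.060702 + (1-p)*5.025822] = 17.898096


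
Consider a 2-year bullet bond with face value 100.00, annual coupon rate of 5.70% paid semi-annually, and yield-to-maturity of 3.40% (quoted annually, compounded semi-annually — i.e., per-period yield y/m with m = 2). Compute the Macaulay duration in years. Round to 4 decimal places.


Answer: Macaulay duration = 1.9204 years

Derivation:
Coupon per period c = face * coupon_rate / m = 2.850000
Periods per year m = 2; per-period yield y/m = 0.017000
Number of cashflows N = 4
Cashflows (t years, CF_t, discount factor 1/(1+y/m)^(m*t), PV):
  t = 0.5000: CF_t = 2.850000, DF = 0.983284, PV = 2.802360
  t = 1.0000: CF_t = 2.850000, DF = 0.966848, PV = 2.755516
  t = 1.5000: CF_t = 2.850000, DF = 0.950686, PV = 2.709455
  t = 2.0000: CF_t = 102.850000, DF = 0.934795, PV = 96.143623
Price P = sum_t PV_t = 104.410954
Macaulay numerator sum_t t * PV_t:
  t * PV_t at t = 0.5000: 1.401180
  t * PV_t at t = 1.0000: 2.755516
  t * PV_t at t = 1.5000: 4.064183
  t * PV_t at t = 2.0000: 192.287246
Macaulay duration D = (sum_t t * PV_t) / P = 200.508125 / 104.410954 = 1.920374


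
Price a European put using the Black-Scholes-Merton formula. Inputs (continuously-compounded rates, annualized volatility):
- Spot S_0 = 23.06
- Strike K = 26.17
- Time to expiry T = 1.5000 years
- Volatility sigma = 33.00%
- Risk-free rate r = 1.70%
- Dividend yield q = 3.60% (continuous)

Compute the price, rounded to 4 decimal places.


d1 = (ln(S/K) + (r - q + 0.5*sigma^2) * T) / (sigma * sqrt(T)) = -0.18145820
d2 = d1 - sigma * sqrt(T) = -0.58562401
exp(-rT) = 0.97482238; exp(-qT) = 0.94743211
P = K * exp(-rT) * N(-d2) - S_0 * exp(-qT) * N(-d1)
N(-d1) = 0.57199603; N(-d2) = 0.72093590
P = 26.1700 * 0.97482238 * 0.72093590 - 23.0600 * 0.94743211 * 0.57199603 = 5.8950

Answer: Price = 5.8950


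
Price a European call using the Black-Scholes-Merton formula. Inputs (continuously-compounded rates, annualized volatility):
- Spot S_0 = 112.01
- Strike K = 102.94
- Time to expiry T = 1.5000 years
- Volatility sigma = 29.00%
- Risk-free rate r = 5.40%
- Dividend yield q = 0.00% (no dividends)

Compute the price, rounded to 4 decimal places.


Answer: Price = 24.6578

Derivation:
d1 = (ln(S/K) + (r - q + 0.5*sigma^2) * T) / (sigma * sqrt(T)) = 0.64339046
d2 = d1 - sigma * sqrt(T) = 0.28821445
exp(-rT) = 0.92219369; exp(-qT) = 1.00000000
C = S_0 * exp(-qT) * N(d1) - K * exp(-rT) * N(d2)
N(d1) = 0.74001461; N(d2) = 0.61340871
C = 112.0100 * 1.00000000 * 0.74001461 - 102.9400 * 0.92219369 * 0.61340871 = 24.6578


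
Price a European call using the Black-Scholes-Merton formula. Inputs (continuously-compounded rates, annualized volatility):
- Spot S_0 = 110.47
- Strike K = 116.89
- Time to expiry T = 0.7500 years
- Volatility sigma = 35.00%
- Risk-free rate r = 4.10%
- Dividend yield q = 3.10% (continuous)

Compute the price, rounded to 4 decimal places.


Answer: Price = 10.7907

Derivation:
d1 = (ln(S/K) + (r - q + 0.5*sigma^2) * T) / (sigma * sqrt(T)) = -0.01006843
d2 = d1 - sigma * sqrt(T) = -0.31317732
exp(-rT) = 0.96971797; exp(-qT) = 0.97701820
C = S_0 * exp(-qT) * N(d1) - K * exp(-rT) * N(d2)
N(d1) = 0.49598335; N(d2) = 0.37707297
C = 110.4700 * 0.97701820 * 0.49598335 - 116.8900 * 0.96971797 * 0.37707297 = 10.7907


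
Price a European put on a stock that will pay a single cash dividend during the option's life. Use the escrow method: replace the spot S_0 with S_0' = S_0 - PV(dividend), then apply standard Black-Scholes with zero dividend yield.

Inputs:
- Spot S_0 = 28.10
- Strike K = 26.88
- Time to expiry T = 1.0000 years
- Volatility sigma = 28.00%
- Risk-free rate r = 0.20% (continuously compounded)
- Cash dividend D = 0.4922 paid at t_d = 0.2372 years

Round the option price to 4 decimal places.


PV(D) = D * exp(-r * t_d) = 0.4922 * 0.99952571 = 0.49196656
S_0' = S_0 - PV(D) = 28.1000 - 0.49196656 = 27.60803344
d1 = (ln(S_0'/K) + (r + sigma^2/2)*T) / (sigma*sqrt(T)) = 0.24258672
d2 = d1 - sigma*sqrt(T) = -0.03741328
exp(-rT) = 0.99800200
N(-d1) = 0.40416279; N(-d2) = 0.51492226
P = K * exp(-rT) * N(-d2) - S_0' * N(-d1) = 26.8800 * 0.99800200 * 0.51492226 - 27.60803344 * 0.40416279 = 2.6553

Answer: Price = 2.6553


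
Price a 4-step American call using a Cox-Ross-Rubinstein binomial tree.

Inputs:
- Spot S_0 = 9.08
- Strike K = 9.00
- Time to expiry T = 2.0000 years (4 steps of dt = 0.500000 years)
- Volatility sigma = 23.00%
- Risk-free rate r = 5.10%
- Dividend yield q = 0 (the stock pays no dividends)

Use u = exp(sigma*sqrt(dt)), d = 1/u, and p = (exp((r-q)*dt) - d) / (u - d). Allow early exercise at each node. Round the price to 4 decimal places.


Answer: Price = V(0,0) = 1.5941

Derivation:
dt = T/N = 0.500000
u = exp(sigma*sqrt(dt)) = 1.176607; d = 1/u = 0.849902
p = (exp((r-q)*dt) - d) / (u - d) = 0.538487
Discount per step: exp(-r*dt) = 0.974822
Stock lattice S(k, i) with i counting down-moves:
  k=0: S(0,0) = 9.0800
  k=1: S(1,0) = 10.6836; S(1,1) = 7.7171
  k=2: S(2,0) = 12.5704; S(2,1) = 9.0800; S(2,2) = 6.5588
  k=3: S(3,0) = 14.7904; S(3,1) = 10.6836; S(3,2) = 7.7171; S(3,3) = 5.5743
  k=4: S(4,0) = 17.4025; S(4,1) = 12.5704; S(4,2) = 9.0800; S(4,3) = 6.5588; S(4,4) = 4.7376
Terminal payoffs V(N, i) = max(S_T - K, 0):
  V(4,0) = 8.402475; V(4,1) = 3.570381; V(4,2) = 0.080000; V(4,3) = 0.000000; V(4,4) = 0.000000
Backward induction: V(k, i) = exp(-r*dt) * [p * V(k+1, i) + (1-p) * V(k+1, i+1)]; then take max(V_cont, immediate exercise) for American.
  V(3,0) = exp(-r*dt) * [p*8.402475 + (1-p)*3.570381] = 6.016992; exercise = 5.790393; V(3,0) = max -> 6.016992
  V(3,1) = exp(-r*dt) * [p*3.570381 + (1-p)*0.080000] = 1.910187; exercise = 1.683588; V(3,1) = max -> 1.910187
  V(3,2) = exp(-r*dt) * [p*0.080000 + (1-p)*0.000000] = 0.041994; exercise = 0.000000; V(3,2) = max -> 0.041994
  V(3,3) = exp(-r*dt) * [p*0.000000 + (1-p)*0.000000] = 0.000000; exercise = 0.000000; V(3,3) = max -> 0.000000
  V(2,0) = exp(-r*dt) * [p*6.016992 + (1-p)*1.910187] = 4.017873; exercise = 3.570381; V(2,0) = max -> 4.017873
  V(2,1) = exp(-r*dt) * [p*1.910187 + (1-p)*0.041994] = 1.021605; exercise = 0.080000; V(2,1) = max -> 1.021605
  V(2,2) = exp(-r*dt) * [p*0.041994 + (1-p)*0.000000] = 0.022044; exercise = 0.000000; V(2,2) = max -> 0.022044
  V(1,0) = exp(-r*dt) * [p*4.017873 + (1-p)*1.021605] = 2.568710; exercise = 1.683588; V(1,0) = max -> 2.568710
  V(1,1) = exp(-r*dt) * [p*1.021605 + (1-p)*0.022044] = 0.546187; exercise = 0.000000; V(1,1) = max -> 0.546187
  V(0,0) = exp(-r*dt) * [p*2.568710 + (1-p)*0.546187] = 1.594116; exercise = 0.080000; V(0,0) = max -> 1.594116


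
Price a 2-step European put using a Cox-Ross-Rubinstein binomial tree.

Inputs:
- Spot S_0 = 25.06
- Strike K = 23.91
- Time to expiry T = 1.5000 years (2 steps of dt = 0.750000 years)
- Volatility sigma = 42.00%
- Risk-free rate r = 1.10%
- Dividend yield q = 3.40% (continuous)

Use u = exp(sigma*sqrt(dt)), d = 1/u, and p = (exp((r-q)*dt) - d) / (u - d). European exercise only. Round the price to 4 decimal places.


Answer: Price = V(0,0) = 4.3617

Derivation:
dt = T/N = 0.750000
u = exp(sigma*sqrt(dt)) = 1.438687; d = 1/u = 0.695078
p = (exp((r-q)*dt) - d) / (u - d) = 0.387058
Discount per step: exp(-r*dt) = 0.991784
Stock lattice S(k, i) with i counting down-moves:
  k=0: S(0,0) = 25.0600
  k=1: S(1,0) = 36.0535; S(1,1) = 17.4187
  k=2: S(2,0) = 51.8697; S(2,1) = 25.0600; S(2,2) = 12.1073
Terminal payoffs V(N, i) = max(K - S_T, 0):
  V(2,0) = 0.000000; V(2,1) = 0.000000; V(2,2) = 11.802663
Backward induction: V(k, i) = exp(-r*dt) * [p * V(k+1, i) + (1-p) * V(k+1, i+1)].
  V(1,0) = exp(-r*dt) * [p*0.000000 + (1-p)*0.000000] = 0.000000
  V(1,1) = exp(-r*dt) * [p*0.000000 + (1-p)*11.802663] = 7.174910
  V(0,0) = exp(-r*dt) * [p*0.000000 + (1-p)*7.174910] = 4.361671


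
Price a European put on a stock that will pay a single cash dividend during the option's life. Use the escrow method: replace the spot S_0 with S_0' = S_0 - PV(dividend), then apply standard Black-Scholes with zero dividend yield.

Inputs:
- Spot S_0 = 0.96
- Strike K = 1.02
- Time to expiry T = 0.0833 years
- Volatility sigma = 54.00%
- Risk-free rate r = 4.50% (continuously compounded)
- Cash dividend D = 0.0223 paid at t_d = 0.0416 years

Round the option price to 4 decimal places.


Answer: Price = 0.1078

Derivation:
PV(D) = D * exp(-r * t_d) = 0.0223 * 0.99812975 = 0.02225829
S_0' = S_0 - PV(D) = 0.9600 - 0.02225829 = 0.93774171
d1 = (ln(S_0'/K) + (r + sigma^2/2)*T) / (sigma*sqrt(T)) = -0.43752478
d2 = d1 - sigma*sqrt(T) = -0.59337817
exp(-rT) = 0.99625852
N(-d1) = 0.66913460; N(-d2) = 0.72353595
P = K * exp(-rT) * N(-d2) - S_0' * N(-d1) = 1.0200 * 0.99625852 * 0.72353595 - 0.93774171 * 0.66913460 = 0.1078


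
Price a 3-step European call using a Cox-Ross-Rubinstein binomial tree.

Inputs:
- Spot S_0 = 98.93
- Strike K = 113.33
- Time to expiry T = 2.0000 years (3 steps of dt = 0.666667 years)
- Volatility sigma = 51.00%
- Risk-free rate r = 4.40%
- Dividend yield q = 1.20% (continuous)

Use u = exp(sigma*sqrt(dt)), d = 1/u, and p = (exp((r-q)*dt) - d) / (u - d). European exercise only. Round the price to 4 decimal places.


Answer: Price = V(0,0) = 26.4012

Derivation:
dt = T/N = 0.666667
u = exp(sigma*sqrt(dt)) = 1.516512; d = 1/u = 0.659408
p = (exp((r-q)*dt) - d) / (u - d) = 0.422533
Discount per step: exp(-r*dt) = 0.971093
Stock lattice S(k, i) with i counting down-moves:
  k=0: S(0,0) = 98.9300
  k=1: S(1,0) = 150.0286; S(1,1) = 65.2352
  k=2: S(2,0) = 227.5202; S(2,1) = 98.9300; S(2,2) = 43.0166
  k=3: S(3,0) = 345.0372; S(3,1) = 150.0286; S(3,2) = 65.2352; S(3,3) = 28.3655
Terminal payoffs V(N, i) = max(S_T - K, 0):
  V(3,0) = 231.707221; V(3,1) = 36.698576; V(3,2) = 0.000000; V(3,3) = 0.000000
Backward induction: V(k, i) = exp(-r*dt) * [p * V(k+1, i) + (1-p) * V(k+1, i+1)].
  V(2,0) = exp(-r*dt) * [p*231.707221 + (1-p)*36.698576] = 115.653366
  V(2,1) = exp(-r*dt) * [p*36.698576 + (1-p)*0.000000] = 15.058103
  V(2,2) = exp(-r*dt) * [p*0.000000 + (1-p)*0.000000] = 0.000000
  V(1,0) = exp(-r*dt) * [p*115.653366 + (1-p)*15.058103] = 55.898907
  V(1,1) = exp(-r*dt) * [p*15.058103 + (1-p)*0.000000] = 6.178618
  V(0,0) = exp(-r*dt) * [p*55.898907 + (1-p)*6.178618] = 26.401163


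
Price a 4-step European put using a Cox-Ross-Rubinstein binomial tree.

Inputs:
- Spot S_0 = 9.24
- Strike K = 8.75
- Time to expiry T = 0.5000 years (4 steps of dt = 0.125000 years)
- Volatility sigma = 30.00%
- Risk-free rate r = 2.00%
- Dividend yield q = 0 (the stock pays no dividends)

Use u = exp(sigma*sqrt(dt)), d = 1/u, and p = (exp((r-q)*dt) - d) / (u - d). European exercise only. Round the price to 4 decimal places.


dt = T/N = 0.125000
u = exp(sigma*sqrt(dt)) = 1.111895; d = 1/u = 0.899365
p = (exp((r-q)*dt) - d) / (u - d) = 0.485286
Discount per step: exp(-r*dt) = 0.997503
Stock lattice S(k, i) with i counting down-moves:
  k=0: S(0,0) = 9.2400
  k=1: S(1,0) = 10.2739; S(1,1) = 8.3101
  k=2: S(2,0) = 11.4235; S(2,1) = 9.2400; S(2,2) = 7.4738
  k=3: S(3,0) = 12.7018; S(3,1) = 10.2739; S(3,2) = 8.3101; S(3,3) = 6.7217
  k=4: S(4,0) = 14.1230; S(4,1) = 11.4235; S(4,2) = 9.2400; S(4,3) = 7.4738; S(4,4) = 6.0453
Terminal payoffs V(N, i) = max(K - S_T, 0):
  V(4,0) = 0.000000; V(4,1) = 0.000000; V(4,2) = 0.000000; V(4,3) = 1.276153; V(4,4) = 2.704720
Backward induction: V(k, i) = exp(-r*dt) * [p * V(k+1, i) + (1-p) * V(k+1, i+1)].
  V(3,0) = exp(-r*dt) * [p*0.000000 + (1-p)*0.000000] = 0.000000
  V(3,1) = exp(-r*dt) * [p*0.000000 + (1-p)*0.000000] = 0.000000
  V(3,2) = exp(-r*dt) * [p*0.000000 + (1-p)*1.276153] = 0.655214
  V(3,3) = exp(-r*dt) * [p*1.276153 + (1-p)*2.704720] = 2.006434
  V(2,0) = exp(-r*dt) * [p*0.000000 + (1-p)*0.000000] = 0.000000
  V(2,1) = exp(-r*dt) * [p*0.000000 + (1-p)*0.655214] = 0.336406
  V(2,2) = exp(-r*dt) * [p*0.655214 + (1-p)*2.006434] = 1.347333
  V(1,0) = exp(-r*dt) * [p*0.000000 + (1-p)*0.336406] = 0.172720
  V(1,1) = exp(-r*dt) * [p*0.336406 + (1-p)*1.347333] = 0.854605
  V(0,0) = exp(-r*dt) * [p*0.172720 + (1-p)*0.854605] = 0.522388

Answer: Price = V(0,0) = 0.5224


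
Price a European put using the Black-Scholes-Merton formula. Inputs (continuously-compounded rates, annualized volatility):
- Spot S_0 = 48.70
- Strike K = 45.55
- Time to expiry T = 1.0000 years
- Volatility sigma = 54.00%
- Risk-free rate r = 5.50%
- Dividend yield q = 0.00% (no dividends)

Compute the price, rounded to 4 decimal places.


Answer: Price = 7.2183

Derivation:
d1 = (ln(S/K) + (r - q + 0.5*sigma^2) * T) / (sigma * sqrt(T)) = 0.49568223
d2 = d1 - sigma * sqrt(T) = -0.04431777
exp(-rT) = 0.94648515; exp(-qT) = 1.00000000
P = K * exp(-rT) * N(-d2) - S_0 * exp(-qT) * N(-d1)
N(-d1) = 0.31005931; N(-d2) = 0.51767444
P = 45.5500 * 0.94648515 * 0.51767444 - 48.7000 * 1.00000000 * 0.31005931 = 7.2183


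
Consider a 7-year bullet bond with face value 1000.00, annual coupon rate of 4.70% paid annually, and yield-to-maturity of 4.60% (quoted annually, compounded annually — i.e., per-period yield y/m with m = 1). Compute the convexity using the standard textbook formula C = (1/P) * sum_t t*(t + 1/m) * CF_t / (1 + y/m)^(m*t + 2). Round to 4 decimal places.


Answer: Convexity = 42.7570

Derivation:
Coupon per period c = face * coupon_rate / m = 47.000000
Periods per year m = 1; per-period yield y/m = 0.046000
Number of cashflows N = 7
Cashflows (t years, CF_t, discount factor 1/(1+y/m)^(m*t), PV):
  t = 1.0000: CF_t = 47.000000, DF = 0.956023, PV = 44.933078
  t = 2.0000: CF_t = 47.000000, DF = 0.913980, PV = 42.957054
  t = 3.0000: CF_t = 47.000000, DF = 0.873786, PV = 41.067929
  t = 4.0000: CF_t = 47.000000, DF = 0.835359, PV = 39.261883
  t = 5.0000: CF_t = 47.000000, DF = 0.798623, PV = 37.535261
  t = 6.0000: CF_t = 47.000000, DF = 0.763501, PV = 35.884570
  t = 7.0000: CF_t = 1047.000000, DF = 0.729925, PV = 764.231422
Price P = sum_t PV_t = 1005.871197
Convexity numerator sum_t t*(t + 1/m) * CF_t / (1+y/m)^(m*t + 2):
  t = 1.0000: term = 82.135858
  t = 2.0000: term = 235.571295
  t = 3.0000: term = 450.423127
  t = 4.0000: term = 717.691407
  t = 5.0000: term = 1029.194178
  t = 6.0000: term = 1377.506548
  t = 7.0000: term = 39115.559611
Convexity = (1/P) * sum = 43008.082025 / 1005.871197 = 42.757047


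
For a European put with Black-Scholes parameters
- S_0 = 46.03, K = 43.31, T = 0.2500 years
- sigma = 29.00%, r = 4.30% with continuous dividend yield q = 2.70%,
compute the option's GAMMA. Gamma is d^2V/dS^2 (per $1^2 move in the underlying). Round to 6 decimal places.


Answer: Gamma = 0.051858

Derivation:
d1 = 0.5201538111; d2 = 0.3751538111
phi(d1) = 0.3484646367; exp(-qT) = 0.9932727301; exp(-rT) = 0.9893075748
Gamma = exp(-qT) * phi(d1) / (S * sigma * sqrt(T)) = 0.9932727301 * 0.3484646367 / (46.0300 * 0.2900 * 0.5000000000) = 0.051858


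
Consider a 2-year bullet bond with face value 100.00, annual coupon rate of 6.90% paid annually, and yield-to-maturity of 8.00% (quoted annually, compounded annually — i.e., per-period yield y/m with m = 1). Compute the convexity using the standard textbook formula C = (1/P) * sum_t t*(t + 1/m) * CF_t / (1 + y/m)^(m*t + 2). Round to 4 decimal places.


Answer: Convexity = 4.9206

Derivation:
Coupon per period c = face * coupon_rate / m = 6.900000
Periods per year m = 1; per-period yield y/m = 0.080000
Number of cashflows N = 2
Cashflows (t years, CF_t, discount factor 1/(1+y/m)^(m*t), PV):
  t = 1.0000: CF_t = 6.900000, DF = 0.925926, PV = 6.388889
  t = 2.0000: CF_t = 106.900000, DF = 0.857339, PV = 91.649520
Price P = sum_t PV_t = 98.038409
Convexity numerator sum_t t*(t + 1/m) * CF_t / (1+y/m)^(m*t + 2):
  t = 1.0000: term = 10.954885
  t = 2.0000: term = 471.448148
Convexity = (1/P) * sum = 482.403033 / 98.038409 = 4.920551


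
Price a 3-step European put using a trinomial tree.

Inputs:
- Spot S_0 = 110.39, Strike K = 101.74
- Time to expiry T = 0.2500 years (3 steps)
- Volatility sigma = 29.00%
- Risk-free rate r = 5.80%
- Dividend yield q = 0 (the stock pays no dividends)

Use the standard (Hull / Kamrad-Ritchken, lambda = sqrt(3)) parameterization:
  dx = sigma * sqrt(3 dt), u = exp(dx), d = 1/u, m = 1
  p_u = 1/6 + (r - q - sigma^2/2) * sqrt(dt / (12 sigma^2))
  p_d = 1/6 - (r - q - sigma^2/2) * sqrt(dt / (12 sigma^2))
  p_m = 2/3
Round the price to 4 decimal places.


Answer: Price = V(0,0) = 2.5327

Derivation:
dt = T/N = 0.083333; dx = sigma*sqrt(3*dt) = 0.145000
u = exp(dx) = 1.156040; d = 1/u = 0.865022
p_u = 0.171250, p_m = 0.666667, p_d = 0.162083
Discount per step: exp(-r*dt) = 0.995178
Stock lattice S(k, j) with j the centered position index:
  k=0: S(0,+0) = 110.3900
  k=1: S(1,-1) = 95.4898; S(1,+0) = 110.3900; S(1,+1) = 127.6152
  k=2: S(2,-2) = 82.6008; S(2,-1) = 95.4898; S(2,+0) = 110.3900; S(2,+1) = 127.6152; S(2,+2) = 147.5282
  k=3: S(3,-3) = 71.4515; S(3,-2) = 82.6008; S(3,-1) = 95.4898; S(3,+0) = 110.3900; S(3,+1) = 127.6152; S(3,+2) = 147.5282; S(3,+3) = 170.5485
Terminal payoffs V(N, j) = max(K - S_T, 0):
  V(3,-3) = 30.288453; V(3,-2) = 19.139185; V(3,-1) = 6.250189; V(3,+0) = 0.000000; V(3,+1) = 0.000000; V(3,+2) = 0.000000; V(3,+3) = 0.000000
Backward induction: V(k, j) = exp(-r*dt) * [p_u * V(k+1, j+1) + p_m * V(k+1, j) + p_d * V(k+1, j-1)]
  V(2,-2) = exp(-r*dt) * [p_u*6.250189 + p_m*19.139185 + p_d*30.288453] = 18.648701
  V(2,-1) = exp(-r*dt) * [p_u*0.000000 + p_m*6.250189 + p_d*19.139185] = 7.233887
  V(2,+0) = exp(-r*dt) * [p_u*0.000000 + p_m*0.000000 + p_d*6.250189] = 1.008167
  V(2,+1) = exp(-r*dt) * [p_u*0.000000 + p_m*0.000000 + p_d*0.000000] = 0.000000
  V(2,+2) = exp(-r*dt) * [p_u*0.000000 + p_m*0.000000 + p_d*0.000000] = 0.000000
  V(1,-1) = exp(-r*dt) * [p_u*1.008167 + p_m*7.233887 + p_d*18.648701] = 7.979224
  V(1,+0) = exp(-r*dt) * [p_u*0.000000 + p_m*1.008167 + p_d*7.233887] = 1.835710
  V(1,+1) = exp(-r*dt) * [p_u*0.000000 + p_m*0.000000 + p_d*1.008167] = 0.162619
  V(0,+0) = exp(-r*dt) * [p_u*0.162619 + p_m*1.835710 + p_d*7.979224] = 2.532683


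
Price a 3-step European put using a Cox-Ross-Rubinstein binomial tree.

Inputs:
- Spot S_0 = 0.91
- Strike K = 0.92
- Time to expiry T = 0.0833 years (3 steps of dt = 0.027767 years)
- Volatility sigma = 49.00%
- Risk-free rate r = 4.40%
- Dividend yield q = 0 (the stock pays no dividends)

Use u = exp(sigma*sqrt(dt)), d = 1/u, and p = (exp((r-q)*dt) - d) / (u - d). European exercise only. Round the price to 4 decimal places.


dt = T/N = 0.027767
u = exp(sigma*sqrt(dt)) = 1.085076; d = 1/u = 0.921594
p = (exp((r-q)*dt) - d) / (u - d) = 0.487077
Discount per step: exp(-r*dt) = 0.998779
Stock lattice S(k, i) with i counting down-moves:
  k=0: S(0,0) = 0.9100
  k=1: S(1,0) = 0.9874; S(1,1) = 0.8387
  k=2: S(2,0) = 1.0714; S(2,1) = 0.9100; S(2,2) = 0.7729
  k=3: S(3,0) = 1.1626; S(3,1) = 0.9874; S(3,2) = 0.8387; S(3,3) = 0.7123
Terminal payoffs V(N, i) = max(K - S_T, 0):
  V(3,0) = 0.000000; V(3,1) = 0.000000; V(3,2) = 0.081349; V(3,3) = 0.207704
Backward induction: V(k, i) = exp(-r*dt) * [p * V(k+1, i) + (1-p) * V(k+1, i+1)].
  V(2,0) = exp(-r*dt) * [p*0.000000 + (1-p)*0.000000] = 0.000000
  V(2,1) = exp(-r*dt) * [p*0.000000 + (1-p)*0.081349] = 0.041675
  V(2,2) = exp(-r*dt) * [p*0.081349 + (1-p)*0.207704] = 0.145981
  V(1,0) = exp(-r*dt) * [p*0.000000 + (1-p)*0.041675] = 0.021350
  V(1,1) = exp(-r*dt) * [p*0.041675 + (1-p)*0.145981] = 0.095060
  V(0,0) = exp(-r*dt) * [p*0.021350 + (1-p)*0.095060] = 0.059085

Answer: Price = V(0,0) = 0.0591


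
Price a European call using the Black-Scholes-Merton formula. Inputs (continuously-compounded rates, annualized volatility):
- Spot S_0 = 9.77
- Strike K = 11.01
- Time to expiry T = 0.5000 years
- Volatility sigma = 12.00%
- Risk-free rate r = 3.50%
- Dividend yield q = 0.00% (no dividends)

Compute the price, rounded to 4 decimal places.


d1 = (ln(S/K) + (r - q + 0.5*sigma^2) * T) / (sigma * sqrt(T)) = -1.15950763
d2 = d1 - sigma * sqrt(T) = -1.24436044
exp(-rT) = 0.98265224; exp(-qT) = 1.00000000
C = S_0 * exp(-qT) * N(d1) - K * exp(-rT) * N(d2)
N(d1) = 0.12312466; N(d2) = 0.10668347
C = 9.7700 * 1.00000000 * 0.12312466 - 11.0100 * 0.98265224 * 0.10668347 = 0.0487

Answer: Price = 0.0487


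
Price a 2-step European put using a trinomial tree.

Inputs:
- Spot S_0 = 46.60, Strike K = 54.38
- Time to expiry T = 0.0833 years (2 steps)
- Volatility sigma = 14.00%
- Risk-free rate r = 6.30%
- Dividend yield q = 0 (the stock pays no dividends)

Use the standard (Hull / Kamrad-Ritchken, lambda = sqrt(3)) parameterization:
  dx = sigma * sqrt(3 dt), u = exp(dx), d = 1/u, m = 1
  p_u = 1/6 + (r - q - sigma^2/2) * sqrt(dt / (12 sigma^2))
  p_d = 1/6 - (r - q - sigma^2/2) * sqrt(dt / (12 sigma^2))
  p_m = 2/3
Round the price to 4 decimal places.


Answer: Price = V(0,0) = 7.4956

Derivation:
dt = T/N = 0.041650; dx = sigma*sqrt(3*dt) = 0.049488
u = exp(dx) = 1.050733; d = 1/u = 0.951717
p_u = 0.189054, p_m = 0.666667, p_d = 0.144279
Discount per step: exp(-r*dt) = 0.997379
Stock lattice S(k, j) with j the centered position index:
  k=0: S(0,+0) = 46.6000
  k=1: S(1,-1) = 44.3500; S(1,+0) = 46.6000; S(1,+1) = 48.9641
  k=2: S(2,-2) = 42.2087; S(2,-1) = 44.3500; S(2,+0) = 46.6000; S(2,+1) = 48.9641; S(2,+2) = 51.4482
Terminal payoffs V(N, j) = max(K - S_T, 0):
  V(2,-2) = 12.171341; V(2,-1) = 10.029989; V(2,+0) = 7.780000; V(2,+1) = 5.415864; V(2,+2) = 2.931789
Backward induction: V(k, j) = exp(-r*dt) * [p_u * V(k+1, j+1) + p_m * V(k+1, j) + p_d * V(k+1, j-1)]
  V(1,-1) = exp(-r*dt) * [p_u*7.780000 + p_m*10.029989 + p_d*12.171341] = 9.887594
  V(1,+0) = exp(-r*dt) * [p_u*5.415864 + p_m*7.780000 + p_d*10.029989] = 7.637611
  V(1,+1) = exp(-r*dt) * [p_u*2.931789 + p_m*5.415864 + p_d*7.780000] = 5.273480
  V(0,+0) = exp(-r*dt) * [p_u*5.273480 + p_m*7.637611 + p_d*9.887594] = 7.495595


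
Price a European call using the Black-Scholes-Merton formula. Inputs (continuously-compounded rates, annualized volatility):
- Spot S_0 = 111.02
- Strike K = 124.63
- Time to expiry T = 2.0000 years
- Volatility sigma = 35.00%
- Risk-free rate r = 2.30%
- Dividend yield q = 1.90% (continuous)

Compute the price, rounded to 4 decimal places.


d1 = (ln(S/K) + (r - q + 0.5*sigma^2) * T) / (sigma * sqrt(T)) = 0.03002379
d2 = d1 - sigma * sqrt(T) = -0.46495096
exp(-rT) = 0.95504196; exp(-qT) = 0.96271294
C = S_0 * exp(-qT) * N(d1) - K * exp(-rT) * N(d2)
N(d1) = 0.51197596; N(d2) = 0.32098329
C = 111.0200 * 0.96271294 * 0.51197596 - 124.6300 * 0.95504196 * 0.32098329 = 16.5146

Answer: Price = 16.5146


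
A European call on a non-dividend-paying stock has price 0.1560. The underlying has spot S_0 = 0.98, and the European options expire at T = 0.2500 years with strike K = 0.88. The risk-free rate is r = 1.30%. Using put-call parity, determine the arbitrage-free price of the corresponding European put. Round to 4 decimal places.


Put-call parity: C - P = S_0 * exp(-qT) - K * exp(-rT).
S_0 * exp(-qT) = 0.9800 * 1.00000000 = 0.98000000
K * exp(-rT) = 0.8800 * 0.99675528 = 0.87714464
P = C - S*exp(-qT) + K*exp(-rT)
P = 0.1560 - 0.98000000 + 0.87714464 = 0.0531

Answer: Put price = 0.0531


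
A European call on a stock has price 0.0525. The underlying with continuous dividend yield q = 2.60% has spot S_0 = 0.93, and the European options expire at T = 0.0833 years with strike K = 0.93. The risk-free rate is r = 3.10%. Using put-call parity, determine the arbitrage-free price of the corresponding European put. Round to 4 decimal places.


Answer: Put price = 0.0521

Derivation:
Put-call parity: C - P = S_0 * exp(-qT) - K * exp(-rT).
S_0 * exp(-qT) = 0.9300 * 0.99783654 = 0.92798799
K * exp(-rT) = 0.9300 * 0.99742103 = 0.92760156
P = C - S*exp(-qT) + K*exp(-rT)
P = 0.0525 - 0.92798799 + 0.92760156 = 0.0521


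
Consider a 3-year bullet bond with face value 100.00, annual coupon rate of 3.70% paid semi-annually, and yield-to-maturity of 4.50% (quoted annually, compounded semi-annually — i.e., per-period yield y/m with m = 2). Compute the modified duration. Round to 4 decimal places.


Coupon per period c = face * coupon_rate / m = 1.850000
Periods per year m = 2; per-period yield y/m = 0.022500
Number of cashflows N = 6
Cashflows (t years, CF_t, discount factor 1/(1+y/m)^(m*t), PV):
  t = 0.5000: CF_t = 1.850000, DF = 0.977995, PV = 1.809291
  t = 1.0000: CF_t = 1.850000, DF = 0.956474, PV = 1.769478
  t = 1.5000: CF_t = 1.850000, DF = 0.935427, PV = 1.730541
  t = 2.0000: CF_t = 1.850000, DF = 0.914843, PV = 1.692460
  t = 2.5000: CF_t = 1.850000, DF = 0.894712, PV = 1.655218
  t = 3.0000: CF_t = 101.850000, DF = 0.875024, PV = 89.121222
Price P = sum_t PV_t = 97.778209
First compute Macaulay numerator sum_t t * PV_t:
  t * PV_t at t = 0.5000: 0.904645
  t * PV_t at t = 1.0000: 1.769478
  t * PV_t at t = 1.5000: 2.595811
  t * PV_t at t = 2.0000: 3.384920
  t * PV_t at t = 2.5000: 4.138044
  t * PV_t at t = 3.0000: 267.363666
Macaulay duration D = 280.156565 / 97.778209 = 2.865225
Modified duration = D / (1 + y/m) = 2.865225 / (1 + 0.022500) = 2.802176

Answer: Modified duration = 2.8022


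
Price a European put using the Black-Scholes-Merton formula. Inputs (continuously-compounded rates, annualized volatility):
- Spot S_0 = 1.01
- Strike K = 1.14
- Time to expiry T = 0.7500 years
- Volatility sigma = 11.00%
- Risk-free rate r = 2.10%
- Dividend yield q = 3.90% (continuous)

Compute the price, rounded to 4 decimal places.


d1 = (ln(S/K) + (r - q + 0.5*sigma^2) * T) / (sigma * sqrt(T)) = -1.36507051
d2 = d1 - sigma * sqrt(T) = -1.46033331
exp(-rT) = 0.98437338; exp(-qT) = 0.97117364
P = K * exp(-rT) * N(-d2) - S_0 * exp(-qT) * N(-d1)
N(-d1) = 0.91388456; N(-d2) = 0.92790075
P = 1.1400 * 0.98437338 * 0.92790075 - 1.0100 * 0.97117364 * 0.91388456 = 0.1449

Answer: Price = 0.1449


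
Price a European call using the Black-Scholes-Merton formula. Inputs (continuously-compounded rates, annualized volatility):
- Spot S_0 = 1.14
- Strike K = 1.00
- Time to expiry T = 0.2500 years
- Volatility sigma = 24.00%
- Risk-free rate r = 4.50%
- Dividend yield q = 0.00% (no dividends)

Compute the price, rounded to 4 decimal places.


d1 = (ln(S/K) + (r - q + 0.5*sigma^2) * T) / (sigma * sqrt(T)) = 1.24565219
d2 = d1 - sigma * sqrt(T) = 1.12565219
exp(-rT) = 0.98881304; exp(-qT) = 1.00000000
C = S_0 * exp(-qT) * N(d1) - K * exp(-rT) * N(d2)
N(d1) = 0.89355394; N(d2) = 0.86984362
C = 1.1400 * 1.00000000 * 0.89355394 - 1.0000 * 0.98881304 * 0.86984362 = 0.1585

Answer: Price = 0.1585


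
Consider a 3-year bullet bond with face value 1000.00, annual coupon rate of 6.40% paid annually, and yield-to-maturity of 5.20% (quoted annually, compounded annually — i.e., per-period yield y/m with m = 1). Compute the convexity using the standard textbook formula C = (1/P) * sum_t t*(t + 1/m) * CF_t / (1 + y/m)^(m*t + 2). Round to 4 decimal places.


Answer: Convexity = 10.0070

Derivation:
Coupon per period c = face * coupon_rate / m = 64.000000
Periods per year m = 1; per-period yield y/m = 0.052000
Number of cashflows N = 3
Cashflows (t years, CF_t, discount factor 1/(1+y/m)^(m*t), PV):
  t = 1.0000: CF_t = 64.000000, DF = 0.950570, PV = 60.836502
  t = 2.0000: CF_t = 64.000000, DF = 0.903584, PV = 57.829374
  t = 3.0000: CF_t = 1064.000000, DF = 0.858920, PV = 913.891017
Price P = sum_t PV_t = 1032.556893
Convexity numerator sum_t t*(t + 1/m) * CF_t / (1+y/m)^(m*t + 2):
  t = 1.0000: term = 109.941776
  t = 2.0000: term = 313.522176
  t = 3.0000: term = 9909.327340
Convexity = (1/P) * sum = 10332.791293 / 1032.556893 = 10.006995


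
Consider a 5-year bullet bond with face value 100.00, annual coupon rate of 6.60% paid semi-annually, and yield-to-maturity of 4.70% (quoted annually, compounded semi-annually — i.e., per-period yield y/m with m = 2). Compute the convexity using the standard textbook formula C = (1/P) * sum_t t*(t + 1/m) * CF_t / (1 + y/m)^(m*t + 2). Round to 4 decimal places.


Coupon per period c = face * coupon_rate / m = 3.300000
Periods per year m = 2; per-period yield y/m = 0.023500
Number of cashflows N = 10
Cashflows (t years, CF_t, discount factor 1/(1+y/m)^(m*t), PV):
  t = 0.5000: CF_t = 3.300000, DF = 0.977040, PV = 3.224231
  t = 1.0000: CF_t = 3.300000, DF = 0.954606, PV = 3.150201
  t = 1.5000: CF_t = 3.300000, DF = 0.932688, PV = 3.077871
  t = 2.0000: CF_t = 3.300000, DF = 0.911273, PV = 3.007202
  t = 2.5000: CF_t = 3.300000, DF = 0.890350, PV = 2.938155
  t = 3.0000: CF_t = 3.300000, DF = 0.869907, PV = 2.870694
  t = 3.5000: CF_t = 3.300000, DF = 0.849934, PV = 2.804781
  t = 4.0000: CF_t = 3.300000, DF = 0.830419, PV = 2.740382
  t = 4.5000: CF_t = 3.300000, DF = 0.811352, PV = 2.677462
  t = 5.0000: CF_t = 103.300000, DF = 0.792723, PV = 81.888299
Price P = sum_t PV_t = 108.379278
Convexity numerator sum_t t*(t + 1/m) * CF_t / (1+y/m)^(m*t + 2):
  t = 0.5000: term = 1.538935
  t = 1.0000: term = 4.510802
  t = 1.5000: term = 8.814465
  t = 2.0000: term = 14.353469
  t = 2.5000: term = 21.035860
  t = 3.0000: term = 28.774015
  t = 3.5000: term = 37.484468
  t = 4.0000: term = 47.087754
  t = 4.5000: term = 57.508249
  t = 5.0000: term = 2149.704925
Convexity = (1/P) * sum = 2370.812942 / 108.379278 = 21.875150

Answer: Convexity = 21.8751


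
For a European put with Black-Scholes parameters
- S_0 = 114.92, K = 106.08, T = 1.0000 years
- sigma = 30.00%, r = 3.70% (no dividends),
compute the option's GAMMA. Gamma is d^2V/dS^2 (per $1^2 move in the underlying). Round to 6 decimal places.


Answer: Gamma = 0.010001

Derivation:
d1 = 0.5401423589; d2 = 0.2401423589
phi(d1) = 0.3447914915; exp(-qT) = 1.0000000000; exp(-rT) = 0.9636761353
Gamma = exp(-qT) * phi(d1) / (S * sigma * sqrt(T)) = 1.0000000000 * 0.3447914915 / (114.9200 * 0.3000 * 1.0000000000) = 0.010001


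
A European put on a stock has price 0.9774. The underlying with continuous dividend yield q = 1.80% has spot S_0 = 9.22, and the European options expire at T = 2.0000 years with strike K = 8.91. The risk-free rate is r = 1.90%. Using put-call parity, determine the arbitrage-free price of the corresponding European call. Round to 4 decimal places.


Answer: Call price = 1.2936

Derivation:
Put-call parity: C - P = S_0 * exp(-qT) - K * exp(-rT).
S_0 * exp(-qT) = 9.2200 * 0.96464029 = 8.89398351
K * exp(-rT) = 8.9100 * 0.96271294 = 8.57777230
C = P + S*exp(-qT) - K*exp(-rT)
C = 0.9774 + 8.89398351 - 8.57777230 = 1.2936


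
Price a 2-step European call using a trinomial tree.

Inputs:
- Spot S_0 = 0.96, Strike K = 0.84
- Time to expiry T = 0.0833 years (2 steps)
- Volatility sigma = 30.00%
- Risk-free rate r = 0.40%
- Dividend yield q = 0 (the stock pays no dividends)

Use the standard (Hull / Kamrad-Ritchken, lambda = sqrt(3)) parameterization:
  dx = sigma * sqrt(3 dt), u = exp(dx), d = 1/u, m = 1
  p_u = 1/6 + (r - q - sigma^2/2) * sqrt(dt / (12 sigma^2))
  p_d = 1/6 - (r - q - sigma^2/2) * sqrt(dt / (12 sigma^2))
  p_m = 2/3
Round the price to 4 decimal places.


dt = T/N = 0.041650; dx = sigma*sqrt(3*dt) = 0.106045
u = exp(dx) = 1.111872; d = 1/u = 0.899384
p_u = 0.158615, p_m = 0.666667, p_d = 0.174718
Discount per step: exp(-r*dt) = 0.999833
Stock lattice S(k, j) with j the centered position index:
  k=0: S(0,+0) = 0.9600
  k=1: S(1,-1) = 0.8634; S(1,+0) = 0.9600; S(1,+1) = 1.0674
  k=2: S(2,-2) = 0.7765; S(2,-1) = 0.8634; S(2,+0) = 0.9600; S(2,+1) = 1.0674; S(2,+2) = 1.1868
Terminal payoffs V(N, j) = max(S_T - K, 0):
  V(2,-2) = 0.000000; V(2,-1) = 0.023409; V(2,+0) = 0.120000; V(2,+1) = 0.227397; V(2,+2) = 0.346808
Backward induction: V(k, j) = exp(-r*dt) * [p_u * V(k+1, j+1) + p_m * V(k+1, j) + p_d * V(k+1, j-1)]
  V(1,-1) = exp(-r*dt) * [p_u*0.120000 + p_m*0.023409 + p_d*0.000000] = 0.034634
  V(1,+0) = exp(-r*dt) * [p_u*0.227397 + p_m*0.120000 + p_d*0.023409] = 0.120139
  V(1,+1) = exp(-r*dt) * [p_u*0.346808 + p_m*0.227397 + p_d*0.120000] = 0.227535
  V(0,+0) = exp(-r*dt) * [p_u*0.227535 + p_m*0.120139 + p_d*0.034634] = 0.122214

Answer: Price = V(0,0) = 0.1222


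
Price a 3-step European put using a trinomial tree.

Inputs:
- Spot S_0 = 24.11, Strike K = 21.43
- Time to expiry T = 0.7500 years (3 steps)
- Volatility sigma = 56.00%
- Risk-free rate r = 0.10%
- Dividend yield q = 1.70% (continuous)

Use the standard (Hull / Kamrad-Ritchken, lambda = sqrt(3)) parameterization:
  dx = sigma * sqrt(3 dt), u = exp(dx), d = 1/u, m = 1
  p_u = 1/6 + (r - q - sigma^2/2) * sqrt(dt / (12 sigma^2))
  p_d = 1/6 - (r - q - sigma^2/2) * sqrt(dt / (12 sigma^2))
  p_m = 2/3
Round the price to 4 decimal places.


dt = T/N = 0.250000; dx = sigma*sqrt(3*dt) = 0.484974
u = exp(dx) = 1.624133; d = 1/u = 0.615713
p_u = 0.122128, p_m = 0.666667, p_d = 0.211205
Discount per step: exp(-r*dt) = 0.999750
Stock lattice S(k, j) with j the centered position index:
  k=0: S(0,+0) = 24.1100
  k=1: S(1,-1) = 14.8448; S(1,+0) = 24.1100; S(1,+1) = 39.1579
  k=2: S(2,-2) = 9.1402; S(2,-1) = 14.8448; S(2,+0) = 24.1100; S(2,+1) = 39.1579; S(2,+2) = 63.5976
  k=3: S(3,-3) = 5.6277; S(3,-2) = 9.1402; S(3,-1) = 14.8448; S(3,+0) = 24.1100; S(3,+1) = 39.1579; S(3,+2) = 63.5976; S(3,+3) = 103.2909
Terminal payoffs V(N, j) = max(K - S_T, 0):
  V(3,-3) = 15.802282; V(3,-2) = 12.289837; V(3,-1) = 6.585158; V(3,+0) = 0.000000; V(3,+1) = 0.000000; V(3,+2) = 0.000000; V(3,+3) = 0.000000
Backward induction: V(k, j) = exp(-r*dt) * [p_u * V(k+1, j+1) + p_m * V(k+1, j) + p_d * V(k+1, j-1)]
  V(2,-2) = exp(-r*dt) * [p_u*6.585158 + p_m*12.289837 + p_d*15.802282] = 12.331898
  V(2,-1) = exp(-r*dt) * [p_u*0.000000 + p_m*6.585158 + p_d*12.289837] = 6.984036
  V(2,+0) = exp(-r*dt) * [p_u*0.000000 + p_m*0.000000 + p_d*6.585158] = 1.390471
  V(2,+1) = exp(-r*dt) * [p_u*0.000000 + p_m*0.000000 + p_d*0.000000] = 0.000000
  V(2,+2) = exp(-r*dt) * [p_u*0.000000 + p_m*0.000000 + p_d*0.000000] = 0.000000
  V(1,-1) = exp(-r*dt) * [p_u*1.390471 + p_m*6.984036 + p_d*12.331898] = 7.428542
  V(1,+0) = exp(-r*dt) * [p_u*0.000000 + p_m*1.390471 + p_d*6.984036] = 2.401445
  V(1,+1) = exp(-r*dt) * [p_u*0.000000 + p_m*0.000000 + p_d*1.390471] = 0.293601
  V(0,+0) = exp(-r*dt) * [p_u*0.293601 + p_m*2.401445 + p_d*7.428542] = 3.204965

Answer: Price = V(0,0) = 3.2050
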